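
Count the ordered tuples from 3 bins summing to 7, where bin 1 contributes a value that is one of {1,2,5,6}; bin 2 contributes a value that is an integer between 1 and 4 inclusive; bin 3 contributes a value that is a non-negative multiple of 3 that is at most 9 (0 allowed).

The generating function for the choices is (z + z² + z⁵ + z⁶)·(z + z² + z³ + z⁴)·(1 + z³ + z⁶ + z⁹); the count is [z⁷].
(z + z² + z⁵ + z⁶) has coefficients 0,1,1,0,0,1,1 for degrees 0…6.
(z + z² + z³ + z⁴) has coefficients 0,1,1,1,1,0,0,0 for degrees 0…7.
Finally multiplying by (1 + z³ + z⁶ + z⁹), the product of all factors after the first has coefficients 0,1,1,1,2,1,1,2 for degrees 0…7.
[z⁷] = 1·1 + 1·1 + 1·1 + 1·1 = 4.

4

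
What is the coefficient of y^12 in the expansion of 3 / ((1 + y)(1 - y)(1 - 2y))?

The denominator gives the recurrence a_n = 2a_(n−1) + a_(n−2) − 2a_(n−3) for n ≥ 3; the numerator fixes a_0 = 3, a_1 = 6, a_2 = 15.
Iterating: 3, 6, 15, 30, 63, 126, 255, 510, 1023, 2046, 4095, 8190, 16383, so a_12 = 16383.

16383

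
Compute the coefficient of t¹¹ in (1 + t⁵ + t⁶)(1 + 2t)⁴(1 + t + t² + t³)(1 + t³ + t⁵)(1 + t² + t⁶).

(1 + t⁵ + t⁶) has coefficients 1,0,0,0,0,1,1 for degrees 0…6.
(1 + 2t)⁴ has coefficients 1,8,24,32,16,0,0,0,0,0,0,0 for degrees 0…11.
Multiplying by (1 + t + t² + t³) gives running coefficients 1,9,33,65,80,72,48,16,0,0,0,0 for degrees 0…11.
Multiplying by (1 + t³ + t⁵) gives running coefficients 1,9,33,66,89,106,122,129,137,128,88,48 for degrees 0…11.
Finally multiplying by (1 + t² + t⁶), the product of all factors after the first has coefficients 1,9,34,75,122,172,212,244,292,323,314,282 for degrees 0…11.
[t¹¹] = 1·282 + 1·212 + 1·172 = 666.

666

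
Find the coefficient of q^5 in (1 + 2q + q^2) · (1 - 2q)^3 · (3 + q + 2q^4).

(1 + 2q + q^2) has coefficients 1,2,1 for degrees 0…2.
(1 - 2q)^3 has coefficients 1,-6,12,-8,0,0 for degrees 0…5.
Finally multiplying by (3 + q + 2q^4), the product of all factors after the first has coefficients 3,-17,30,-12,-6,-12 for degrees 0…5.
[q^5] = 1·(-12) + 2·(-6) + 1·(-12) = -36.

-36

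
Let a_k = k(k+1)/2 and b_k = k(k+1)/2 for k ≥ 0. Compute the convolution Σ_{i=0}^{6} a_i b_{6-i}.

Write out a_i and b_{6-i} for i = 0,…,6 and sum the products.
Σ = 0·21 + 1·15 + 3·10 + 6·6 + 10·3 + 15·1 + 21·0 = 126.

126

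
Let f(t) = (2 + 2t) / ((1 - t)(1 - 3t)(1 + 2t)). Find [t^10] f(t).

Partial fractions give a closed form: a_n = (-2/3)·1^n + (12/5)·3^n + (4/15)·(-2)^n.
At n = 10: a_10 = 141990.

141990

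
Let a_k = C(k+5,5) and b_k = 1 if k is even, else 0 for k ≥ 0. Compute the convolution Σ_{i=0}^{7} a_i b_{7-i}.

This is [x^7] in the product of the two ordinary generating functions.
Σ = 1·0 + 6·1 + 21·0 + 56·1 + 126·0 + 252·1 + 462·0 + 792·1 = 1106.

1106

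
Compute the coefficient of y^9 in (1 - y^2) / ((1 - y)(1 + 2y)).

The denominator gives the recurrence a_n = −a_(n−1) + 2a_(n−2) for n ≥ 3; the numerator fixes a_0 = 1, a_1 = -1, a_2 = 2.
Iterating: 1, -1, 2, -4, 8, -16, 32, -64, 128, -256, so a_9 = -256.

-256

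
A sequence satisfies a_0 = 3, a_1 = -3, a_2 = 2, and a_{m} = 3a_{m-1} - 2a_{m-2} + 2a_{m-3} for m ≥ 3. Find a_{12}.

The ordinary generating function has denominator 1 - 3y + 2y^2 - 2y^3.
Iterating the recurrence: a_0,…,a_{12} = 3, -3, 2, 18, 44, 100, 248, 632, 1600, 4032, 10160, 25616, 64592.

64592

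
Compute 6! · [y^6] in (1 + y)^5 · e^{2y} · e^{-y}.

4051

The EGF product rule gives c_6 = Σ_{k_1+k_2+k_3=6} C(6; k_1,k_2,k_3) · ∏ g_i(k_i), where (1+y)^5 gives the falling factorial (5)_k; e^{2y} gives (2)^k; e^{-y} gives (-1)^k.
g_1(k) for k = 0…6: 1, 5, 20, 60, 120, 120, 0.
g_2(k) for k = 0…6: 1, 2, 4, 8, 16, 32, 64.
g_3(k) for k = 0…6: 1, -1, 1, -1, 1, -1, 1.
First combine the last two factors: h(k) = Σ_j C(k,j)·g_2(j)·g_3(k−j) for k = 0…6: 1, 1, 1, 1, 1, 1, 1.
c_6 = Σ_k C(6,k)·g_1(k)·h(6−k) = 1·1·1 + 6·5·1 + 15·20·1 + 20·60·1 + 15·120·1 + 6·120·1 = 1 + 30 + 300 + 1200 + 1800 + 720 = 4051.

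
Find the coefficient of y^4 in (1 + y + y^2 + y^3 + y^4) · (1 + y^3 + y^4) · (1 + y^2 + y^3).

(1 + y + y^2 + y^3 + y^4) has coefficients 1,1,1,1,1 for degrees 0…4.
(1 + y^3 + y^4) has coefficients 1,0,0,1,1 for degrees 0…4.
Finally multiplying by (1 + y^2 + y^3), the product of all factors after the first has coefficients 1,0,1,2,1 for degrees 0…4.
[y^4] = 1·1 + 1·2 + 1·1 + 1·0 + 1·1 = 5.

5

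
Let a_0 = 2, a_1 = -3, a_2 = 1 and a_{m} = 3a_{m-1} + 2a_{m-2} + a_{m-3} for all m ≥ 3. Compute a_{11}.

The ordinary generating function has denominator 1 - 3q - 2q^2 - q^3.
Iterating the recurrence: a_0,…,a_{11} = 2, -3, 1, -1, -4, -13, -48, -174, -631, -2289, -8303, -30118.

-30118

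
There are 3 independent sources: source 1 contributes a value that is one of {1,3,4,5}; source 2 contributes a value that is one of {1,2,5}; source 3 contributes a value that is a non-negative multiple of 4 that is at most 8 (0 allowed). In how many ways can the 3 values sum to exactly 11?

2

The generating function for the choices is (t + t^3 + t^4 + t^5)·(t + t^2 + t^5)·(1 + t^4 + t^8); the count is [t^11].
(t + t^3 + t^4 + t^5) has coefficients 0,1,0,1,1,1 for degrees 0…5.
(t + t^2 + t^5) has coefficients 0,1,1,0,0,1,0,0,0,0,0,0 for degrees 0…11.
Finally multiplying by (1 + t^4 + t^8), the product of all factors after the first has coefficients 0,1,1,0,0,2,1,0,0,2,1,0 for degrees 0…11.
[t^11] = 1·1 + 1·0 + 1·0 + 1·1 = 2.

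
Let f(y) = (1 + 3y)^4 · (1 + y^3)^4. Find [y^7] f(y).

396

(1 + 3y)^4 has coefficients 1,12,54,108,81 for degrees 0…4.
(1 + y^3)^4 has coefficients 1,0,0,4,0,0,6,0 for degrees 0…7.
[y^7] = 1·0 + 12·6 + 54·0 + 108·0 + 81·4 = 396.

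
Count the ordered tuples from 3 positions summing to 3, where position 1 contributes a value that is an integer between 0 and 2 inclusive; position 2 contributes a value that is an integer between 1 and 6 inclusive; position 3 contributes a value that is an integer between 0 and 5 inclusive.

6

The generating function for the choices is (1 + y + y^2)·(y + y^2 + y^3 + y^4 + y^5 + y^6)·(1 + y + y^2 + y^3 + y^4 + y^5); the count is [y^3].
(1 + y + y^2) has coefficients 1,1,1 for degrees 0…2.
(y + y^2 + y^3 + y^4 + y^5 + y^6) has coefficients 0,1,1,1 for degrees 0…3.
Finally multiplying by (1 + y + y^2 + y^3 + y^4 + y^5), the product of all factors after the first has coefficients 0,1,2,3 for degrees 0…3.
[y^3] = 1·3 + 1·2 + 1·1 = 6.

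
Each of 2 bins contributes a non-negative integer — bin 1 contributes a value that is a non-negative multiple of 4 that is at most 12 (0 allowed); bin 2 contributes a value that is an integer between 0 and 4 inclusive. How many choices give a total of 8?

2

The generating function for the choices is (1 + q⁴ + q⁸ + q¹²)·(1 + q + q² + q³ + q⁴); the count is [q⁸].
(1 + q⁴ + q⁸ + q¹²) has coefficients 1,0,0,0,1,0,0,0,1 for degrees 0…8.
(1 + q + q² + q³ + q⁴) has coefficients 1,1,1,1,1,0,0,0,0 for degrees 0…8.
[q⁸] = 1·0 + 1·1 + 1·1 = 2.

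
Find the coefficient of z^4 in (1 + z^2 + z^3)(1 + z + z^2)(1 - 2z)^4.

(1 + z^2 + z^3) has coefficients 1,0,1,1 for degrees 0…3.
(1 + z + z^2) has coefficients 1,1,1,0,0 for degrees 0…4.
Finally multiplying by (1 - 2z)^4, the product of all factors after the first has coefficients 1,-7,17,-16,8 for degrees 0…4.
[z^4] = 1·8 + 1·17 + 1·(-7) = 18.

18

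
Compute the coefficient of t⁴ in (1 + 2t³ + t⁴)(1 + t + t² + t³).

3

(1 + 2t³ + t⁴) has coefficients 1,0,0,2,1 for degrees 0…4.
(1 + t + t² + t³) has coefficients 1,1,1,1,0 for degrees 0…4.
[t⁴] = 1·0 + 2·1 + 1·1 = 3.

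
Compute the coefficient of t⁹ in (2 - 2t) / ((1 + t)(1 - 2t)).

340

The denominator gives the recurrence a_n = a_(n−1) + 2a_(n−2) for n ≥ 2; the numerator fixes a_0 = 2, a_1 = 0.
Iterating: 2, 0, 4, 4, 12, 20, 44, 84, 172, 340, so a_9 = 340.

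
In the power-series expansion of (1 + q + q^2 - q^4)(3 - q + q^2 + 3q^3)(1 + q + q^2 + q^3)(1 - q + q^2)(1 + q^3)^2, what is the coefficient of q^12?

-4

(1 + q + q^2 - q^4) has coefficients 1,1,1,0,-1 for degrees 0…4.
(3 - q + q^2 + 3q^3) has coefficients 3,-1,1,3,0,0,0,0,0,0,0,0,0 for degrees 0…12.
Multiplying by (1 + q + q^2 + q^3) gives running coefficients 3,2,3,6,3,4,3,0,0,0,0,0,0 for degrees 0…12.
Multiplying by (1 - q + q^2) gives running coefficients 3,-1,4,5,0,7,2,1,3,0,0,0,0 for degrees 0…12.
Finally multiplying by (1 + q^3)^2, the product of all factors after the first has coefficients 3,-1,4,11,-2,15,15,0,21,9,2,13,2 for degrees 0…12.
[q^12] = 1·2 + 1·13 + 1·2 − 1·21 = -4.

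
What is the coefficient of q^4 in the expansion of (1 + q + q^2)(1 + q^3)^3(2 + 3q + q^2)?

16

(1 + q + q^2) has coefficients 1,1,1 for degrees 0…2.
(1 + q^3)^3 has coefficients 1,0,0,3,0 for degrees 0…4.
Finally multiplying by (2 + 3q + q^2), the product of all factors after the first has coefficients 2,3,1,6,9 for degrees 0…4.
[q^4] = 1·9 + 1·6 + 1·1 = 16.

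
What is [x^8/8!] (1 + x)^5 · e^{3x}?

2180601

The EGF product rule gives c_8 = Σ_{k_1+k_2=8} C(8; k_1,k_2) · ∏ g_i(k_i), where (1+x)^5 gives the falling factorial (5)_k; e^{3x} gives (3)^k.
g_1(k) for k = 0…8: 1, 5, 20, 60, 120, 120, 0, 0, 0.
g_2(k) for k = 0…8: 1, 3, 9, 27, 81, 243, 729, 2187, 6561.
c_8 = Σ_k C(8,k)·g_1(k)·g_2(8−k) = 1·1·6561 + 8·5·2187 + 28·20·729 + 56·60·243 + 70·120·81 + 56·120·27 = 6561 + 87480 + 408240 + 816480 + 680400 + 181440 = 2180601.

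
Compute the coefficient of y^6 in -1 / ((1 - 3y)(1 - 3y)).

-5103

The denominator gives the recurrence a_n = 6a_(n−1) − 9a_(n−2) for n ≥ 2; the numerator fixes a_0 = -1, a_1 = -6.
Iterating: -1, -6, -27, -108, -405, -1458, -5103, so a_6 = -5103.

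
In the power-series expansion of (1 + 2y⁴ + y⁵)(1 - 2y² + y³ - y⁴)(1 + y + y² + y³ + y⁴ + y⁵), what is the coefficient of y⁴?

1

(1 + 2y⁴ + y⁵) has coefficients 1,0,0,0,2 for degrees 0…4.
(1 - 2y² + y³ - y⁴) has coefficients 1,0,-2,1,-1 for degrees 0…4.
Finally multiplying by (1 + y + y² + y³ + y⁴ + y⁵), the product of all factors after the first has coefficients 1,1,-1,0,-1 for degrees 0…4.
[y⁴] = 1·(-1) + 2·1 = 1.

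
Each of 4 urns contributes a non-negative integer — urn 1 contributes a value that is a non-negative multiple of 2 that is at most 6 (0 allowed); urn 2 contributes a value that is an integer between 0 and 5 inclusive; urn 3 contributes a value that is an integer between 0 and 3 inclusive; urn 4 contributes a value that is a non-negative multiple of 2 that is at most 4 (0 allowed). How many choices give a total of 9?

The generating function for the choices is (1 + x^2 + x^4 + x^6)·(1 + x + x^2 + x^3 + x^4 + x^5)·(1 + x + x^2 + x^3)·(1 + x^2 + x^4); the count is [x^9].
(1 + x^2 + x^4 + x^6) has coefficients 1,0,1,0,1,0,1 for degrees 0…6.
(1 + x + x^2 + x^3 + x^4 + x^5) has coefficients 1,1,1,1,1,1,0,0,0,0 for degrees 0…9.
Multiplying by (1 + x + x^2 + x^3) gives running coefficients 1,2,3,4,4,4,3,2,1,0 for degrees 0…9.
Finally multiplying by (1 + x^2 + x^4), the product of all factors after the first has coefficients 1,2,4,6,8,10,10,10,8,6 for degrees 0…9.
[x^9] = 1·6 + 1·10 + 1·10 + 1·6 = 32.

32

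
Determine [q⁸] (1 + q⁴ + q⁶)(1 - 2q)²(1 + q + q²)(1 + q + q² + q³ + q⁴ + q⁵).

6

(1 + q⁴ + q⁶) has coefficients 1,0,0,0,1,0,1 for degrees 0…6.
(1 - 2q)² has coefficients 1,-4,4,0,0,0,0,0,0 for degrees 0…8.
Multiplying by (1 + q + q²) gives running coefficients 1,-3,1,0,4,0,0,0,0 for degrees 0…8.
Finally multiplying by (1 + q + q² + q³ + q⁴ + q⁵), the product of all factors after the first has coefficients 1,-2,-1,-1,3,3,2,5,4 for degrees 0…8.
[q⁸] = 1·4 + 1·3 + 1·(-1) = 6.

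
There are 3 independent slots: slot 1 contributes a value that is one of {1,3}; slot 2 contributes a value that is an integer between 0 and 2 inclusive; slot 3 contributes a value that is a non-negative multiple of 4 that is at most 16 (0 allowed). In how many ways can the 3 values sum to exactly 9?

2

The generating function for the choices is (y + y³)·(1 + y + y²)·(1 + y⁴ + y⁸ + y¹² + y¹⁶); the count is [y⁹].
(y + y³) has coefficients 0,1,0,1 for degrees 0…3.
(1 + y + y²) has coefficients 1,1,1,0,0,0,0,0,0,0 for degrees 0…9.
Finally multiplying by (1 + y⁴ + y⁸ + y¹² + y¹⁶), the product of all factors after the first has coefficients 1,1,1,0,1,1,1,0,1,1 for degrees 0…9.
[y⁹] = 1·1 + 1·1 = 2.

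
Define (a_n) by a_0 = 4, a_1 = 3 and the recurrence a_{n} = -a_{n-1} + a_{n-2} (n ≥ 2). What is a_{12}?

The ordinary generating function has denominator 1 + y - y^2.
Iterating the recurrence: a_0,…,a_{12} = 4, 3, 1, 2, -1, 3, -4, 7, -11, 18, -29, 47, -76.

-76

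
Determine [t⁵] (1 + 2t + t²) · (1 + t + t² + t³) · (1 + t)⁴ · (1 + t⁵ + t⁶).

57

(1 + 2t + t²) has coefficients 1,2,1 for degrees 0…2.
(1 + t + t² + t³) has coefficients 1,1,1,1,0,0 for degrees 0…5.
Multiplying by (1 + t)⁴ gives running coefficients 1,5,11,15,15,11 for degrees 0…5.
Finally multiplying by (1 + t⁵ + t⁶), the product of all factors after the first has coefficients 1,5,11,15,15,12 for degrees 0…5.
[t⁵] = 1·12 + 2·15 + 1·15 = 57.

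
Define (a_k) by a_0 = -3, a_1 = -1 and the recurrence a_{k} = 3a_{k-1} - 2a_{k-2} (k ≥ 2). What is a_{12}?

8187

The ordinary generating function has denominator 1 - 3t + 2t^2.
Iterating the recurrence: a_0,…,a_{12} = -3, -1, 3, 11, 27, 59, 123, 251, 507, 1019, 2043, 4091, 8187.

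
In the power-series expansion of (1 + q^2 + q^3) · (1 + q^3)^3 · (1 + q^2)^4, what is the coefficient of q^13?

(1 + q^2 + q^3) has coefficients 1,0,1,1 for degrees 0…3.
(1 + q^3)^3 has coefficients 1,0,0,3,0,0,3,0,0,1,0,0,0,0 for degrees 0…13.
Finally multiplying by (1 + q^2)^4, the product of all factors after the first has coefficients 1,0,4,3,6,12,7,18,13,13,18,7,12,6 for degrees 0…13.
[q^13] = 1·6 + 1·7 + 1·18 = 31.

31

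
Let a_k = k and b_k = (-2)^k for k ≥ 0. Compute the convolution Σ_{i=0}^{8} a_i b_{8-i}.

Write out a_i and b_{8-i} for i = 0,…,8 and sum the products.
Σ = 0·256 + 1·(-128) + 2·64 + 3·(-32) + 4·16 + 5·(-8) + 6·4 + 7·(-2) + 8·1 = -54.

-54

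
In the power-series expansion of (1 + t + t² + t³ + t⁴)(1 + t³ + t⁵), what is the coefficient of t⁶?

2

(1 + t + t² + t³ + t⁴) has coefficients 1,1,1,1,1 for degrees 0…4.
(1 + t³ + t⁵) has coefficients 1,0,0,1,0,1,0 for degrees 0…6.
[t⁶] = 1·0 + 1·1 + 1·0 + 1·1 + 1·0 = 2.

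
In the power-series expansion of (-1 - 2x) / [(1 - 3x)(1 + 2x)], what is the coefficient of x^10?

Partial fractions give a closed form: a_n = (-1)·3^n.
At n = 10: a_10 = -59049.

-59049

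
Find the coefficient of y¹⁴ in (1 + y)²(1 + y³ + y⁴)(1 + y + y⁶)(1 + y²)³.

13

(1 + y)² has coefficients 1,2,1 for degrees 0…2.
(1 + y³ + y⁴) has coefficients 1,0,0,1,1,0,0,0,0,0,0,0,0,0,0 for degrees 0…14.
Multiplying by (1 + y + y⁶) gives running coefficients 1,1,0,1,2,1,1,0,0,1,1,0,0,0,0 for degrees 0…14.
Finally multiplying by (1 + y²)³, the product of all factors after the first has coefficients 1,1,3,4,5,7,8,7,9,5,6,4,4,3,3 for degrees 0…14.
[y¹⁴] = 1·3 + 2·3 + 1·4 = 13.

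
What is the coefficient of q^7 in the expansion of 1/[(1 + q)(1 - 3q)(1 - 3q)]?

The denominator gives the recurrence a_n = 5a_(n−1) − 3a_(n−2) − 9a_(n−3) for n ≥ 3; the numerator fixes a_0 = 1, a_1 = 5, a_2 = 22.
Iterating: 1, 5, 22, 86, 319, 1139, 3964, 13532, so a_7 = 13532.

13532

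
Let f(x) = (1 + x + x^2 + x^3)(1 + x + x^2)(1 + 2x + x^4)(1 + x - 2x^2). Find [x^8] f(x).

(1 + x + x^2 + x^3) has coefficients 1,1,1,1 for degrees 0…3.
(1 + x + x^2) has coefficients 1,1,1,0,0,0,0,0,0 for degrees 0…8.
Multiplying by (1 + 2x + x^4) gives running coefficients 1,3,3,2,1,1,1,0,0 for degrees 0…8.
Finally multiplying by (1 + x - 2x^2), the product of all factors after the first has coefficients 1,4,4,-1,-3,-2,0,-1,-2 for degrees 0…8.
[x^8] = 1·(-2) + 1·(-1) + 1·0 + 1·(-2) = -5.

-5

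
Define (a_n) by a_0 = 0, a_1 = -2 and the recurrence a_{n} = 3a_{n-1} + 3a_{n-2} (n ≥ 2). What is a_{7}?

-4914

The ordinary generating function has denominator 1 - 3q - 3q^2.
Iterating the recurrence: a_0,…,a_{7} = 0, -2, -6, -24, -90, -342, -1296, -4914.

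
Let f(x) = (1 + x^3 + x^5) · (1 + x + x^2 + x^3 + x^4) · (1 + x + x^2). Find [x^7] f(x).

(1 + x^3 + x^5) has coefficients 1,0,0,1,0,1 for degrees 0…5.
(1 + x + x^2 + x^3 + x^4) has coefficients 1,1,1,1,1,0,0,0 for degrees 0…7.
Finally multiplying by (1 + x + x^2), the product of all factors after the first has coefficients 1,2,3,3,3,2,1,0 for degrees 0…7.
[x^7] = 1·0 + 1·3 + 1·3 = 6.

6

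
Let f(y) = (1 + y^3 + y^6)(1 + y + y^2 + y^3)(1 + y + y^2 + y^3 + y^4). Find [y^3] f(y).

(1 + y^3 + y^6) has coefficients 1,0,0,1 for degrees 0…3.
(1 + y + y^2 + y^3) has coefficients 1,1,1,1 for degrees 0…3.
Finally multiplying by (1 + y + y^2 + y^3 + y^4), the product of all factors after the first has coefficients 1,2,3,4 for degrees 0…3.
[y^3] = 1·4 + 1·1 = 5.

5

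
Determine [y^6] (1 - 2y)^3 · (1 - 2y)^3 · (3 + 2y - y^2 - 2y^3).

(1 - 2y)^3 has coefficients 1,-6,12,-8 for degrees 0…3.
(1 - 2y)^3 has coefficients 1,-6,12,-8,0,0,0 for degrees 0…6.
Finally multiplying by (3 + 2y - y^2 - 2y^3), the product of all factors after the first has coefficients 3,-16,23,4,-16,-16,16 for degrees 0…6.
[y^6] = 1·16 − 6·(-16) + 12·(-16) − 8·4 = -112.

-112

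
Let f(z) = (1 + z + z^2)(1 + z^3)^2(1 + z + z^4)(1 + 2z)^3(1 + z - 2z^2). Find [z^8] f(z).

8

(1 + z + z^2) has coefficients 1,1,1 for degrees 0…2.
(1 + z^3)^2 has coefficients 1,0,0,2,0,0,1,0,0 for degrees 0…8.
Multiplying by (1 + z + z^4) gives running coefficients 1,1,0,2,3,0,1,3,0 for degrees 0…8.
Multiplying by (1 + 2z)^3 gives running coefficients 1,7,18,22,23,42,53,33,30 for degrees 0…8.
Finally multiplying by (1 + z - 2z^2), the product of all factors after the first has coefficients 1,8,23,26,9,21,49,2,-43 for degrees 0…8.
[z^8] = 1·(-43) + 1·2 + 1·49 = 8.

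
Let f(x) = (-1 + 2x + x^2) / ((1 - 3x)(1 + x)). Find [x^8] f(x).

The denominator gives the recurrence a_n = 2a_(n−1) + 3a_(n−2) for n ≥ 3; the numerator fixes a_0 = -1, a_1 = 0, a_2 = -2.
Iterating: -1, 0, -2, -4, -14, -40, -122, -364, -1094, so a_8 = -1094.

-1094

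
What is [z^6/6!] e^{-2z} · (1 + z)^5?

The EGF product rule gives c_6 = Σ_{k_1+k_2=6} C(6; k_1,k_2) · ∏ g_i(k_i), where e^{-2z} gives (-2)^k; (1+z)^5 gives the falling factorial (5)_k.
g_1(k) for k = 0…6: 1, -2, 4, -8, 16, -32, 64.
g_2(k) for k = 0…6: 1, 5, 20, 60, 120, 120, 0.
c_6 = Σ_k C(6,k)·g_1(k)·g_2(6−k) = 6·(-2)·120 + 15·4·120 + 20·(-8)·60 + 15·16·20 + 6·(-32)·5 + 1·64·1 = −1440 + 7200 − 9600 + 4800 − 960 + 64 = 64.

64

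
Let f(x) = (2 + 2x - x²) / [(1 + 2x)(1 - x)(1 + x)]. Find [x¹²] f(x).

4097

Partial fractions give a closed form: a_n = (1)·(-2)^n + (1/2)·1^n + (1/2)·(-1)^n.
At n = 12: a_12 = 4097.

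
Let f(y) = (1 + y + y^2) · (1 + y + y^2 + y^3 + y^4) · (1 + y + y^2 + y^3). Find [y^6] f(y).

9

(1 + y + y^2) has coefficients 1,1,1 for degrees 0…2.
(1 + y + y^2 + y^3 + y^4) has coefficients 1,1,1,1,1,0,0 for degrees 0…6.
Finally multiplying by (1 + y + y^2 + y^3), the product of all factors after the first has coefficients 1,2,3,4,4,3,2 for degrees 0…6.
[y^6] = 1·2 + 1·3 + 1·4 = 9.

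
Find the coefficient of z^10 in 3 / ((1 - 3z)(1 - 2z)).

Partial fractions give a closed form: a_n = (9)·3^n + (-6)·2^n.
At n = 10: a_10 = 525297.

525297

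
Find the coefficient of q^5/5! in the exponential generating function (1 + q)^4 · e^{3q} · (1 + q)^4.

The EGF product rule gives c_5 = Σ_{k_1+k_2+k_3=5} C(5; k_1,k_2,k_3) · ∏ g_i(k_i), where (1+q)^4 gives the falling factorial (4)_k; e^{3q} gives (3)^k; (1+q)^4 gives the falling factorial (4)_k.
g_1(k) for k = 0…5: 1, 4, 12, 24, 24, 0.
g_2(k) for k = 0…5: 1, 3, 9, 27, 81, 243.
g_3(k) for k = 0…5: 1, 4, 12, 24, 24, 0.
First combine the last two factors: h(k) = Σ_j C(k,j)·g_2(j)·g_3(k−j) for k = 0…5: 1, 7, 45, 267, 1473, 7623.
c_5 = Σ_k C(5,k)·g_1(k)·h(5−k) = 1·1·7623 + 5·4·1473 + 10·12·267 + 10·24·45 + 5·24·7 = 7623 + 29460 + 32040 + 10800 + 840 = 80763.

80763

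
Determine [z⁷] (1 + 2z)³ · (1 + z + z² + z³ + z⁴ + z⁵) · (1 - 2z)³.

-28

(1 + 2z)³ has coefficients 1,6,12,8 for degrees 0…3.
(1 + z + z² + z³ + z⁴ + z⁵) has coefficients 1,1,1,1,1,1,0,0 for degrees 0…7.
Finally multiplying by (1 - 2z)³, the product of all factors after the first has coefficients 1,-5,7,-1,-1,-1,-2,4 for degrees 0…7.
[z⁷] = 1·4 + 6·(-2) + 12·(-1) + 8·(-1) = -28.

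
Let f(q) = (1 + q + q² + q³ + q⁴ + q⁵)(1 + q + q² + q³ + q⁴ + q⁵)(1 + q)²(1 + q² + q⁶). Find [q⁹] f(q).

44

(1 + q + q² + q³ + q⁴ + q⁵) has coefficients 1,1,1,1,1,1 for degrees 0…5.
(1 + q + q² + q³ + q⁴ + q⁵) has coefficients 1,1,1,1,1,1,0,0,0,0 for degrees 0…9.
Multiplying by (1 + q)² gives running coefficients 1,3,4,4,4,4,3,1,0,0 for degrees 0…9.
Finally multiplying by (1 + q² + q⁶), the product of all factors after the first has coefficients 1,3,5,7,8,8,8,8,7,5 for degrees 0…9.
[q⁹] = 1·5 + 1·7 + 1·8 + 1·8 + 1·8 + 1·8 = 44.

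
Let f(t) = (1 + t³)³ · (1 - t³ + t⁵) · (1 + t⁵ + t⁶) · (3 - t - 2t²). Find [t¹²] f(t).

(1 + t³)³ has coefficients 1,0,0,3,0,0,3,0,0,1 for degrees 0…9.
(1 - t³ + t⁵) has coefficients 1,0,0,-1,0,1,0,0,0,0,0,0,0 for degrees 0…12.
Multiplying by (1 + t⁵ + t⁶) gives running coefficients 1,0,0,-1,0,2,1,0,-1,-1,1,1,0 for degrees 0…12.
Finally multiplying by (3 - t - 2t²), the product of all factors after the first has coefficients 3,-1,-2,-3,1,8,1,-5,-5,-2,6,4,-3 for degrees 0…12.
[t¹²] = 1·(-3) + 3·(-2) + 3·1 + 1·(-3) = -9.

-9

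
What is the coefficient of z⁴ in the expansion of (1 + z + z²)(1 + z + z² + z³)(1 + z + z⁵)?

5

(1 + z + z²) has coefficients 1,1,1 for degrees 0…2.
(1 + z + z² + z³) has coefficients 1,1,1,1,0 for degrees 0…4.
Finally multiplying by (1 + z + z⁵), the product of all factors after the first has coefficients 1,2,2,2,1 for degrees 0…4.
[z⁴] = 1·1 + 1·2 + 1·2 = 5.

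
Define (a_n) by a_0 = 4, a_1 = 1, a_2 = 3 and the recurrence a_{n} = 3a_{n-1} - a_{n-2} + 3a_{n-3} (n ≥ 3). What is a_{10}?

41331

The ordinary generating function has denominator 1 - 3t + t^2 - 3t^3.
Iterating the recurrence: a_0,…,a_{10} = 4, 1, 3, 20, 60, 169, 507, 1532, 4596, 13777, 41331.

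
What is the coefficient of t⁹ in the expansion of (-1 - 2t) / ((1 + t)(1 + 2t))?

Partial fractions give a closed form: a_n = (-1)·(-1)^n.
At n = 9: a_9 = 1.

1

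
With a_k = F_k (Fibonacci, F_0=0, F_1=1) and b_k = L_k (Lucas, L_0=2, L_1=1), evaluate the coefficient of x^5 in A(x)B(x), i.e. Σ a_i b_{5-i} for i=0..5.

This is [x^5] in the product of the two ordinary generating functions.
Σ = 0·11 + 1·7 + 1·4 + 2·3 + 3·1 + 5·2 = 30.

30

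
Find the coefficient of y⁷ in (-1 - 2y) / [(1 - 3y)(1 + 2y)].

Partial fractions give a closed form: a_n = (-1)·3^n.
At n = 7: a_7 = -2187.

-2187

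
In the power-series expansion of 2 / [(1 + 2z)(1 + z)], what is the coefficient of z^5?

Partial fractions give a closed form: a_n = (4)·(-2)^n + (-2)·(-1)^n.
At n = 5: a_5 = -126.

-126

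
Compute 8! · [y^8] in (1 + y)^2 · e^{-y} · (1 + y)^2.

641

The EGF product rule gives c_8 = Σ_{k_1+k_2+k_3=8} C(8; k_1,k_2,k_3) · ∏ g_i(k_i), where (1+y)^2 gives the falling factorial (2)_k; e^{-y} gives (-1)^k; (1+y)^2 gives the falling factorial (2)_k.
g_1(k) for k = 0…8: 1, 2, 2, 0, 0, 0, 0, 0, 0.
g_2(k) for k = 0…8: 1, -1, 1, -1, 1, -1, 1, -1, 1.
g_3(k) for k = 0…8: 1, 2, 2, 0, 0, 0, 0, 0, 0.
First combine the last two factors: h(k) = Σ_j C(k,j)·g_2(j)·g_3(k−j) for k = 0…8: 1, 1, -1, -1, 5, -11, 19, -29, 41.
c_8 = Σ_k C(8,k)·g_1(k)·h(8−k) = 1·1·41 + 8·2·(-29) + 28·2·19 = 41 − 464 + 1064 = 641.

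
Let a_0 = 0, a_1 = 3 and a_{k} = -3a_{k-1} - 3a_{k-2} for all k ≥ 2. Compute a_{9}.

The ordinary generating function has denominator 1 + 3q + 3q^2.
Iterating the recurrence: a_0,…,a_{9} = 0, 3, -9, 18, -27, 27, 0, -81, 243, -486.

-486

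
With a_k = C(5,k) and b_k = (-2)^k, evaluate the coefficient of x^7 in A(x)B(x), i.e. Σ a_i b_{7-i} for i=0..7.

-4

This is [x^7] in the product of the two ordinary generating functions.
Σ = 1·(-128) + 5·64 + 10·(-32) + 10·16 + 5·(-8) + 1·4 + 0·(-2) + 0·1 = -4.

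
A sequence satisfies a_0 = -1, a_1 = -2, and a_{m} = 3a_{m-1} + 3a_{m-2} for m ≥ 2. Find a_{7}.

-6858

The ordinary generating function has denominator 1 - 3y - 3y^2.
Iterating the recurrence: a_0,…,a_{7} = -1, -2, -9, -33, -126, -477, -1809, -6858.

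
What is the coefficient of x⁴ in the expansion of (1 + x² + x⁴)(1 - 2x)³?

(1 + x² + x⁴) has coefficients 1,0,1,0,1 for degrees 0…4.
(1 - 2x)³ has coefficients 1,-6,12,-8,0 for degrees 0…4.
[x⁴] = 1·0 + 1·12 + 1·1 = 13.

13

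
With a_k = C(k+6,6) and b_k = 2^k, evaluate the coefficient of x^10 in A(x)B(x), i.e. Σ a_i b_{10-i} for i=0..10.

Write out a_i and b_{10-i} for i = 0,…,10 and sum the products.
Σ = 1·1024 + 7·512 + 28·256 + 84·128 + 210·64 + 462·32 + 924·16 + 1716·8 + 3003·4 + 5005·2 + 8008·1 = 109294.

109294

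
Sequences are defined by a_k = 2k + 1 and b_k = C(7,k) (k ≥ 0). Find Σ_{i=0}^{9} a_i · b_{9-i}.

This is [x^9] in the product of the two ordinary generating functions.
Σ = 1·0 + 3·0 + 5·1 + 7·7 + 9·21 + 11·35 + 13·35 + 15·21 + 17·7 + 19·1 = 1536.

1536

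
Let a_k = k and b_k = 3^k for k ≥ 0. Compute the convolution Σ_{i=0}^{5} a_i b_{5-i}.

179

This is [x^5] in the product of the two ordinary generating functions.
Σ = 0·243 + 1·81 + 2·27 + 3·9 + 4·3 + 5·1 = 179.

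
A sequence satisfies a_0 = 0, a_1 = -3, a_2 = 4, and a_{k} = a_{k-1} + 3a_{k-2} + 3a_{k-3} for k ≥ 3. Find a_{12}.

-6254

The ordinary generating function has denominator 1 - t - 3t^2 - 3t^3.
Iterating the recurrence: a_0,…,a_{12} = 0, -3, 4, -5, -2, -5, -26, -47, -140, -359, -920, -2417, -6254.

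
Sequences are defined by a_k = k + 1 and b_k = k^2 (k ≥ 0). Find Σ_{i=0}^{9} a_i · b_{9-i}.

Write out a_i and b_{9-i} for i = 0,…,9 and sum the products.
Σ = 1·81 + 2·64 + 3·49 + 4·36 + 5·25 + 6·16 + 7·9 + 8·4 + 9·1 + 10·0 = 825.

825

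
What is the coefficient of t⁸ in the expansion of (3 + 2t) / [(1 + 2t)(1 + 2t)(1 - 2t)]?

2816

The denominator gives the recurrence a_n = −2a_(n−1) + 4a_(n−2) + 8a_(n−3) for n ≥ 3; the numerator fixes a_0 = 3, a_1 = -4, a_2 = 20.
Iterating: 3, -4, 20, -32, 112, -192, 576, -1024, 2816, so a_8 = 2816.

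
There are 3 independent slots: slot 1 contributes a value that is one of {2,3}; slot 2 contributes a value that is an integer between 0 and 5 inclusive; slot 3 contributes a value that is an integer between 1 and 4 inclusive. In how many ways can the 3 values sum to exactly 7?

The generating function for the choices is (y² + y³)·(1 + y + y² + y³ + y⁴ + y⁵)·(y + y² + y³ + y⁴); the count is [y⁷].
(y² + y³) has coefficients 0,0,1,1 for degrees 0…3.
(1 + y + y² + y³ + y⁴ + y⁵) has coefficients 1,1,1,1,1,1,0,0 for degrees 0…7.
Finally multiplying by (y + y² + y³ + y⁴), the product of all factors after the first has coefficients 0,1,2,3,4,4,4,3 for degrees 0…7.
[y⁷] = 1·4 + 1·4 = 8.

8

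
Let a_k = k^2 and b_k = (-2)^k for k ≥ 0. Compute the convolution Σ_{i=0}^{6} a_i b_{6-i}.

10

This is [x^6] in the product of the two ordinary generating functions.
Σ = 0·64 + 1·(-32) + 4·16 + 9·(-8) + 16·4 + 25·(-2) + 36·1 = 10.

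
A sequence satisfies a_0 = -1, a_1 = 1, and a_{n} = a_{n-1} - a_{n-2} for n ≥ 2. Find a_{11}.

-2

The ordinary generating function has denominator 1 - x + x^2.
Iterating the recurrence: a_0,…,a_{11} = -1, 1, 2, 1, -1, -2, -1, 1, 2, 1, -1, -2.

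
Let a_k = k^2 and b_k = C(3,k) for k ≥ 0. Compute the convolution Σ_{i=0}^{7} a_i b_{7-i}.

Write out a_i and b_{7-i} for i = 0,…,7 and sum the products.
Σ = 0·0 + 1·0 + 4·0 + 9·0 + 16·1 + 25·3 + 36·3 + 49·1 = 248.

248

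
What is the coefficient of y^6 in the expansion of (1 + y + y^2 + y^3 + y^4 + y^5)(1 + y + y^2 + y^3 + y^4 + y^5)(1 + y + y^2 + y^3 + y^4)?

23

(1 + y + y^2 + y^3 + y^4 + y^5) has coefficients 1,1,1,1,1,1 for degrees 0…5.
(1 + y + y^2 + y^3 + y^4 + y^5) has coefficients 1,1,1,1,1,1,0 for degrees 0…6.
Finally multiplying by (1 + y + y^2 + y^3 + y^4), the product of all factors after the first has coefficients 1,2,3,4,5,5,4 for degrees 0…6.
[y^6] = 1·4 + 1·5 + 1·5 + 1·4 + 1·3 + 1·2 = 23.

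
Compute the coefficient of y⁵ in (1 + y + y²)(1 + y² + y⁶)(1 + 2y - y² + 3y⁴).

(1 + y + y²) has coefficients 1,1,1 for degrees 0…2.
(1 + y² + y⁶) has coefficients 1,0,1,0,0,0 for degrees 0…5.
Finally multiplying by (1 + 2y - y² + 3y⁴), the product of all factors after the first has coefficients 1,2,0,2,2,0 for degrees 0…5.
[y⁵] = 1·0 + 1·2 + 1·2 = 4.

4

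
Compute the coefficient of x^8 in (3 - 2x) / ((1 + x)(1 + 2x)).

2043

Partial fractions give a closed form: a_n = (-5)·(-1)^n + (8)·(-2)^n.
At n = 8: a_8 = 2043.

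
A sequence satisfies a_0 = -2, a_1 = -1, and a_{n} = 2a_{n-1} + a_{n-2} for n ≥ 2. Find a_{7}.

-309

The ordinary generating function has denominator 1 - 2y - y^2.
Iterating the recurrence: a_0,…,a_{7} = -2, -1, -4, -9, -22, -53, -128, -309.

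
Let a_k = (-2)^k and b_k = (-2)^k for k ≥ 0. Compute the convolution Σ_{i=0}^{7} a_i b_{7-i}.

This is [x^7] in the product of the two ordinary generating functions.
Σ = 1·(-128) − 2·64 + 4·(-32) − 8·16 + 16·(-8) − 32·4 + 64·(-2) − 128·1 = -1024.

-1024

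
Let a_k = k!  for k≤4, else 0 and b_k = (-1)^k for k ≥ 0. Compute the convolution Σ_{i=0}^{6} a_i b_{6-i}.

The convolution is the t^6 coefficient of A(t)B(t).
Σ = 1·1 + 1·(-1) + 2·1 + 6·(-1) + 24·1 + 0·(-1) + 0·1 = 20.

20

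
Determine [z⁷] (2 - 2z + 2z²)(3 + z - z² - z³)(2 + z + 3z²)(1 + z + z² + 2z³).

(2 - 2z + 2z²) has coefficients 2,-2,2 for degrees 0…2.
(3 + z - z² - z³) has coefficients 3,1,-1,-1,0,0,0,0 for degrees 0…7.
Multiplying by (2 + z + 3z²) gives running coefficients 6,5,8,0,-4,-3,0,0 for degrees 0…7.
Finally multiplying by (1 + z + z² + 2z³), the product of all factors after the first has coefficients 6,11,19,25,14,9,-7,-11 for degrees 0…7.
[z⁷] = 2·(-11) − 2·(-7) + 2·9 = 10.

10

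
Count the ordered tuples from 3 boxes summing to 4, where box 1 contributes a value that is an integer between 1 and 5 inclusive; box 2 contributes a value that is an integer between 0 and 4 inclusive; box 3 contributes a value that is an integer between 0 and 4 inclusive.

10

The generating function for the choices is (y + y^2 + y^3 + y^4 + y^5)·(1 + y + y^2 + y^3 + y^4)·(1 + y + y^2 + y^3 + y^4); the count is [y^4].
(y + y^2 + y^3 + y^4 + y^5) has coefficients 0,1,1,1,1 for degrees 0…4.
(1 + y + y^2 + y^3 + y^4) has coefficients 1,1,1,1,1 for degrees 0…4.
Finally multiplying by (1 + y + y^2 + y^3 + y^4), the product of all factors after the first has coefficients 1,2,3,4,5 for degrees 0…4.
[y^4] = 1·4 + 1·3 + 1·2 + 1·1 = 10.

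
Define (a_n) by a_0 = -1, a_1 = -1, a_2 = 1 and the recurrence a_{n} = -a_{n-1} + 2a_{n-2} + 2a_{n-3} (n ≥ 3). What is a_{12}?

125

The ordinary generating function has denominator 1 + x - 2x^2 - 2x^3.
Iterating the recurrence: a_0,…,a_{12} = -1, -1, 1, -5, 5, -13, 13, -29, 29, -61, 61, -125, 125.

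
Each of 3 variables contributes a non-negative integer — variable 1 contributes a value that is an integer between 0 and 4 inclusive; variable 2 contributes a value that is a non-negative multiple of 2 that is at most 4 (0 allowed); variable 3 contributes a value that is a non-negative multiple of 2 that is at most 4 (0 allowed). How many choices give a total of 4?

The generating function for the choices is (1 + x + x^2 + x^3 + x^4)·(1 + x^2 + x^4)·(1 + x^2 + x^4); the count is [x^4].
(1 + x + x^2 + x^3 + x^4) has coefficients 1,1,1,1,1 for degrees 0…4.
(1 + x^2 + x^4) has coefficients 1,0,1,0,1 for degrees 0…4.
Finally multiplying by (1 + x^2 + x^4), the product of all factors after the first has coefficients 1,0,2,0,3 for degrees 0…4.
[x^4] = 1·3 + 1·0 + 1·2 + 1·0 + 1·1 = 6.

6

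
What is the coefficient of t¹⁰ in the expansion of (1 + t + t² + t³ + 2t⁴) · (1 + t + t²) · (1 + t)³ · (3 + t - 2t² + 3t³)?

(1 + t + t² + t³ + 2t⁴) has coefficients 1,1,1,1,2 for degrees 0…4.
(1 + t + t²) has coefficients 1,1,1,0,0,0,0,0,0,0,0 for degrees 0…10.
Multiplying by (1 + t)³ gives running coefficients 1,4,7,7,4,1,0,0,0,0,0 for degrees 0…10.
Finally multiplying by (3 + t - 2t² + 3t³), the product of all factors after the first has coefficients 3,13,23,23,17,14,14,10,3,0,0 for degrees 0…10.
[t¹⁰] = 1·0 + 1·0 + 1·3 + 1·10 + 2·14 = 41.

41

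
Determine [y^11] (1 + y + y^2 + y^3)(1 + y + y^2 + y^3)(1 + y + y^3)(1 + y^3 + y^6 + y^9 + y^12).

15

(1 + y + y^2 + y^3) has coefficients 1,1,1,1 for degrees 0…3.
(1 + y + y^2 + y^3) has coefficients 1,1,1,1,0,0,0,0,0,0,0,0 for degrees 0…11.
Multiplying by (1 + y + y^3) gives running coefficients 1,2,2,3,2,1,1,0,0,0,0,0 for degrees 0…11.
Finally multiplying by (1 + y^3 + y^6 + y^9 + y^12), the product of all factors after the first has coefficients 1,2,2,4,4,3,5,4,3,5,4,3 for degrees 0…11.
[y^11] = 1·3 + 1·4 + 1·5 + 1·3 = 15.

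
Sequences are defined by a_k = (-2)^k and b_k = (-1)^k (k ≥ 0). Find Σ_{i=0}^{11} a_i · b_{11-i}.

Write out a_i and b_{11-i} for i = 0,…,11 and sum the products.
Σ = 1·(-1) − 2·1 + 4·(-1) − 8·1 + 16·(-1) − 32·1 + 64·(-1) − 128·1 + 256·(-1) − 512·1 + 1024·(-1) − 2048·1 = -4095.

-4095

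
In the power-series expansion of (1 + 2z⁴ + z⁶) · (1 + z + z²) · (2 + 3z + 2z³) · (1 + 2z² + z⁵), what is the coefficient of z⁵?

(1 + 2z⁴ + z⁶) has coefficients 1,0,0,0,2,0 for degrees 0…5.
(1 + z + z²) has coefficients 1,1,1,0,0,0 for degrees 0…5.
Multiplying by (2 + 3z + 2z³) gives running coefficients 2,5,5,5,2,2 for degrees 0…5.
Finally multiplying by (1 + 2z² + z⁵), the product of all factors after the first has coefficients 2,5,9,15,12,14 for degrees 0…5.
[z⁵] = 1·14 + 2·5 = 24.

24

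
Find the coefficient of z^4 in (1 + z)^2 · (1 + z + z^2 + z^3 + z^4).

(1 + z)^2 has coefficients 1,2,1 for degrees 0…2.
(1 + z + z^2 + z^3 + z^4) has coefficients 1,1,1,1,1 for degrees 0…4.
[z^4] = 1·1 + 2·1 + 1·1 = 4.

4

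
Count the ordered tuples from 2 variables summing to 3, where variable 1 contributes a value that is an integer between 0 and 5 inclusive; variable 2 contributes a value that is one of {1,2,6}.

The generating function for the choices is (1 + x + x² + x³ + x⁴ + x⁵)·(x + x² + x⁶); the count is [x³].
(1 + x + x² + x³ + x⁴ + x⁵) has coefficients 1,1,1,1 for degrees 0…3.
(x + x² + x⁶) has coefficients 0,1,1,0 for degrees 0…3.
[x³] = 1·0 + 1·1 + 1·1 + 1·0 = 2.

2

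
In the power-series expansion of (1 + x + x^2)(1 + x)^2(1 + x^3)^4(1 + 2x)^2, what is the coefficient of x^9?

(1 + x + x^2) has coefficients 1,1,1 for degrees 0…2.
(1 + x)^2 has coefficients 1,2,1,0,0,0,0,0,0,0 for degrees 0…9.
Multiplying by (1 + x^3)^4 gives running coefficients 1,2,1,4,8,4,6,12,6,4 for degrees 0…9.
Finally multiplying by (1 + 2x)^2, the product of all factors after the first has coefficients 1,6,13,16,28,52,54,52,78,76 for degrees 0…9.
[x^9] = 1·76 + 1·78 + 1·52 = 206.

206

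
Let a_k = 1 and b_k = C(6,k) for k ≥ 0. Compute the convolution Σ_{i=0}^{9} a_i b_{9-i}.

Write out a_i and b_{9-i} for i = 0,…,9 and sum the products.
Σ = 1·0 + 1·0 + 1·0 + 1·1 + 1·6 + 1·15 + 1·20 + 1·15 + 1·6 + 1·1 = 64.

64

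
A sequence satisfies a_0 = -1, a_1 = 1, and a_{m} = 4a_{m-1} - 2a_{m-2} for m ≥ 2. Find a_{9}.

The ordinary generating function has denominator 1 - 4x + 2x^2.
Iterating the recurrence: a_0,…,a_{9} = -1, 1, 6, 22, 76, 260, 888, 3032, 10352, 35344.

35344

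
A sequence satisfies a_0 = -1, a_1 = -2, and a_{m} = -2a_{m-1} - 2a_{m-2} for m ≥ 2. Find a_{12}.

The ordinary generating function has denominator 1 + 2y + 2y^2.
Iterating the recurrence: a_0,…,a_{12} = -1, -2, 6, -8, 4, 8, -24, 32, -16, -32, 96, -128, 64.

64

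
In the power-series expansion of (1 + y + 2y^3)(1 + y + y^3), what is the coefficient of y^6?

2

(1 + y + 2y^3) has coefficients 1,1,0,2 for degrees 0…3.
(1 + y + y^3) has coefficients 1,1,0,1,0,0,0 for degrees 0…6.
[y^6] = 1·0 + 1·0 + 2·1 = 2.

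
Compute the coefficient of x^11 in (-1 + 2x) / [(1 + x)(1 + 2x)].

The denominator gives the recurrence a_n = −3a_(n−1) − 2a_(n−2) for n ≥ 3; the numerator fixes a_0 = -1, a_1 = 5, a_2 = -13.
Iterating: -1, 5, -13, 29, -61, 125, -253, 509, -1021, 2045, -4093, 8189, so a_11 = 8189.

8189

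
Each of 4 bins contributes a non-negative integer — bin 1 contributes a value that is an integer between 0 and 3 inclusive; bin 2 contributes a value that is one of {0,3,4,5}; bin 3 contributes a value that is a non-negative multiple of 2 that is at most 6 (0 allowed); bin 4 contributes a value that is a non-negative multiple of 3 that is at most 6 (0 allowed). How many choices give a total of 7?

The generating function for the choices is (1 + t + t^2 + t^3)·(1 + t^3 + t^4 + t^5)·(1 + t^2 + t^4 + t^6)·(1 + t^3 + t^6); the count is [t^7].
(1 + t + t^2 + t^3) has coefficients 1,1,1,1 for degrees 0…3.
(1 + t^3 + t^4 + t^5) has coefficients 1,0,0,1,1,1,0,0 for degrees 0…7.
Multiplying by (1 + t^2 + t^4 + t^6) gives running coefficients 1,0,1,1,2,2,2,2 for degrees 0…7.
Finally multiplying by (1 + t^3 + t^6), the product of all factors after the first has coefficients 1,0,1,2,2,3,4,4 for degrees 0…7.
[t^7] = 1·4 + 1·4 + 1·3 + 1·2 = 13.

13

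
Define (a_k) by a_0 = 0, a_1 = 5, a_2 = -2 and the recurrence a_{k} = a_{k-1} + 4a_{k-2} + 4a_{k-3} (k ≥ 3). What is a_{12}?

The ordinary generating function has denominator 1 - q - 4q^2 - 4q^3.
Iterating the recurrence: a_0,…,a_{12} = 0, 5, -2, 18, 30, 94, 286, 782, 2302, 6574, 18910, 54414, 156350.

156350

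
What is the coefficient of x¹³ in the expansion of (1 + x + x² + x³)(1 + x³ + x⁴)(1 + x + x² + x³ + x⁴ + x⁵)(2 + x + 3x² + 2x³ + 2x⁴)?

(1 + x + x² + x³) has coefficients 1,1,1,1 for degrees 0…3.
(1 + x³ + x⁴) has coefficients 1,0,0,1,1,0,0,0,0,0,0,0,0,0 for degrees 0…13.
Multiplying by (1 + x + x² + x³ + x⁴ + x⁵) gives running coefficients 1,1,1,2,3,3,2,2,2,1,0,0,0,0 for degrees 0…13.
Finally multiplying by (2 + x + 3x² + 2x³ + 2x⁴), the product of all factors after the first has coefficients 2,3,6,10,15,19,22,25,24,20,15,11,6,2 for degrees 0…13.
[x¹³] = 1·2 + 1·6 + 1·11 + 1·15 = 34.

34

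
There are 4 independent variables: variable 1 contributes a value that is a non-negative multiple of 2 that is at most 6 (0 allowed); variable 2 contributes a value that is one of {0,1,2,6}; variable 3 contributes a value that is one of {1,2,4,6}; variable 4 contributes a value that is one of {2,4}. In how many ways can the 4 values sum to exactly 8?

The generating function for the choices is (1 + x² + x⁴ + x⁶)·(1 + x + x² + x⁶)·(x + x² + x⁴ + x⁶)·(x² + x⁴); the count is [x⁸].
(1 + x² + x⁴ + x⁶) has coefficients 1,0,1,0,1,0,1 for degrees 0…6.
(1 + x + x² + x⁶) has coefficients 1,1,1,0,0,0,1,0,0 for degrees 0…8.
Multiplying by (x + x² + x⁴ + x⁶) gives running coefficients 0,1,2,2,2,1,2,2,2 for degrees 0…8.
Finally multiplying by (x² + x⁴), the product of all factors after the first has coefficients 0,0,0,1,2,3,4,3,4 for degrees 0…8.
[x⁸] = 1·4 + 1·4 + 1·2 + 1·0 = 10.

10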